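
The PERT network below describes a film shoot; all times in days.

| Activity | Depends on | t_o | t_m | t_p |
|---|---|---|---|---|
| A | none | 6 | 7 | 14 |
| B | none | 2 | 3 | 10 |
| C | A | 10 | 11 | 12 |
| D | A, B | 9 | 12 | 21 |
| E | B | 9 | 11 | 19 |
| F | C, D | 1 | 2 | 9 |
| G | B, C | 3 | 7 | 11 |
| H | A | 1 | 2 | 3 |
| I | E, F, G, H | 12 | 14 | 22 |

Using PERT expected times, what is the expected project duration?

41 days

te_A = (6 + 4·7 + 14)/6 = 48/6 = 8
te_B = (2 + 4·3 + 10)/6 = 24/6 = 4
te_C = (10 + 4·11 + 12)/6 = 66/6 = 11
te_D = (9 + 4·12 + 21)/6 = 78/6 = 13
te_E = (9 + 4·11 + 19)/6 = 72/6 = 12
te_F = (1 + 4·2 + 9)/6 = 18/6 = 3
te_G = (3 + 4·7 + 11)/6 = 42/6 = 7
te_H = (1 + 4·2 + 3)/6 = 12/6 = 2
te_I = (12 + 4·14 + 22)/6 = 90/6 = 15

Forward pass:
ES_A = 0; EF_A = 8
ES_B = 0; EF_B = 4
ES_C = 8; EF_C = 8+11 = 19
ES_D = max(EF_A=8, EF_B=4) = 8; EF_D = 8+13 = 21
ES_E = 4; EF_E = 4+12 = 16
ES_F = max(EF_C=19, EF_D=21) = 21; EF_F = 21+3 = 24
ES_G = max(EF_B=4, EF_C=19) = 19; EF_G = 19+7 = 26
ES_H = 8; EF_H = 8+2 = 10
ES_I = max(EF_E=16, EF_F=24, EF_G=26, EF_H=10) = 26; EF_I = 26+15 = 41
Expected project duration μ = 41 days. Critical path: A → C → G → I.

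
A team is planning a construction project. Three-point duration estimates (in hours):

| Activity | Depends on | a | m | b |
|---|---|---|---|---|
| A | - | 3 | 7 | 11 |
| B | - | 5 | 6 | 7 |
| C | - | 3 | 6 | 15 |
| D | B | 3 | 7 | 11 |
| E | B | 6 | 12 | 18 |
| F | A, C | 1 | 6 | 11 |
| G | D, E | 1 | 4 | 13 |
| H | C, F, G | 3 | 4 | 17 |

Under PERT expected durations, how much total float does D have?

5 hours

te_A = (3 + 4·7 + 11)/6 = 42/6 = 7
te_B = (5 + 4·6 + 7)/6 = 36/6 = 6
te_C = (3 + 4·6 + 15)/6 = 42/6 = 7
te_D = (3 + 4·7 + 11)/6 = 42/6 = 7
te_E = (6 + 4·12 + 18)/6 = 72/6 = 12
te_F = (1 + 4·6 + 11)/6 = 36/6 = 6
te_G = (1 + 4·4 + 13)/6 = 30/6 = 5
te_H = (3 + 4·4 + 17)/6 = 36/6 = 6

Forward pass:
ES_A = 0; EF_A = 7
ES_B = 0; EF_B = 6
ES_C = 0; EF_C = 7
ES_D = 6; EF_D = 6+7 = 13
ES_E = 6; EF_E = 6+12 = 18
ES_F = max(EF_A=7, EF_C=7) = 7; EF_F = 7+6 = 13
ES_G = max(EF_D=13, EF_E=18) = 18; EF_G = 18+5 = 23
ES_H = max(EF_C=7, EF_F=13, EF_G=23) = 23; EF_H = 23+6 = 29
Expected project duration μ = 29 hours. Critical path: B → E → G → H.

Backward pass:
LF_H = 29; LS_H = 29−6 = 23
LF_G = LS_H = 23; LS_G = 23−5 = 18
LF_F = LS_H = 23; LS_F = 23−6 = 17
LF_E = LS_G = 18; LS_E = 18−12 = 6
LF_D = LS_G = 18; LS_D = 18−7 = 11
LF_C = min(LS_F=17, LS_H=23) = 17; LS_C = 17−7 = 10
LF_B = min(LS_D=11, LS_E=6) = 6; LS_B = 6−6 = 0
LF_A = LS_F = 17; LS_A = 17−7 = 10
Slack_D = LS_D − ES_D = 11 − 6 = 5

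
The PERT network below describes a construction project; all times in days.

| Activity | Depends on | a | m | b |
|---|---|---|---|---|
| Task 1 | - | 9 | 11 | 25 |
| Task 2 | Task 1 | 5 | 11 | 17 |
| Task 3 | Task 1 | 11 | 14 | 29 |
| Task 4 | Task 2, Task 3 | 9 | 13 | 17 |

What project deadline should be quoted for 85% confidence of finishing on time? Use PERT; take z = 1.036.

te_Task 1 = (9 + 4·11 + 25)/6 = 78/6 = 13; σ²_Task 1 = ((25−9)/6)² = 7.111
te_Task 2 = (5 + 4·11 + 17)/6 = 66/6 = 11; σ²_Task 2 = ((17−5)/6)² = 4.000
te_Task 3 = (11 + 4·14 + 29)/6 = 96/6 = 16; σ²_Task 3 = ((29−11)/6)² = 9.000
te_Task 4 = (9 + 4·13 + 17)/6 = 78/6 = 13; σ²_Task 4 = ((17−9)/6)² = 1.778

Forward pass:
ES_Task 1 = 0; EF_Task 1 = 13
ES_Task 2 = 13; EF_Task 2 = 13+11 = 24
ES_Task 3 = 13; EF_Task 3 = 13+16 = 29
ES_Task 4 = max(EF_Task 2=24, EF_Task 3=29) = 29; EF_Task 4 = 29+13 = 42
Expected project duration μ = 42 days. Critical path: Task 1 → Task 3 → Task 4.

Variance along critical path = 7.111 + 9.000 + 1.778 = 17.889; σ = 4.230 days.
D = μ + z·σ = 42 + 1.036·4.230 = 46.4 days

46.4 days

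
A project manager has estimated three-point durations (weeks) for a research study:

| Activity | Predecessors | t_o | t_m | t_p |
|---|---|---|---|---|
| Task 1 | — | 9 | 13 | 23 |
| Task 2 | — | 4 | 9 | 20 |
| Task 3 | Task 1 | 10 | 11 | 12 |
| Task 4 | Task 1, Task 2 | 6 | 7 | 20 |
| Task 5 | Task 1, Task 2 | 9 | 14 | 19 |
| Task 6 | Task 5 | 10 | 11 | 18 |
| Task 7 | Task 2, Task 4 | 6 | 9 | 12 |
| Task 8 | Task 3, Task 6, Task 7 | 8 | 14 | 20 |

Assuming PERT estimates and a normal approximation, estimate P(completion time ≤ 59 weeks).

te_Task 1 = (9 + 4·13 + 23)/6 = 84/6 = 14; σ²_Task 1 = ((23−9)/6)² = 5.444
te_Task 2 = (4 + 4·9 + 20)/6 = 60/6 = 10; σ²_Task 2 = ((20−4)/6)² = 7.111
te_Task 3 = (10 + 4·11 + 12)/6 = 66/6 = 11; σ²_Task 3 = ((12−10)/6)² = 0.111
te_Task 4 = (6 + 4·7 + 20)/6 = 54/6 = 9; σ²_Task 4 = ((20−6)/6)² = 5.444
te_Task 5 = (9 + 4·14 + 19)/6 = 84/6 = 14; σ²_Task 5 = ((19−9)/6)² = 2.778
te_Task 6 = (10 + 4·11 + 18)/6 = 72/6 = 12; σ²_Task 6 = ((18−10)/6)² = 1.778
te_Task 7 = (6 + 4·9 + 12)/6 = 54/6 = 9; σ²_Task 7 = ((12−6)/6)² = 1.000
te_Task 8 = (8 + 4·14 + 20)/6 = 84/6 = 14; σ²_Task 8 = ((20−8)/6)² = 4.000

Forward pass:
ES_Task 1 = 0; EF_Task 1 = 14
ES_Task 2 = 0; EF_Task 2 = 10
ES_Task 3 = 14; EF_Task 3 = 14+11 = 25
ES_Task 4 = max(EF_Task 1=14, EF_Task 2=10) = 14; EF_Task 4 = 14+9 = 23
ES_Task 5 = max(EF_Task 1=14, EF_Task 2=10) = 14; EF_Task 5 = 14+14 = 28
ES_Task 6 = 28; EF_Task 6 = 28+12 = 40
ES_Task 7 = max(EF_Task 2=10, EF_Task 4=23) = 23; EF_Task 7 = 23+9 = 32
ES_Task 8 = max(EF_Task 3=25, EF_Task 6=40, EF_Task 7=32) = 40; EF_Task 8 = 40+14 = 54
Expected project duration μ = 54 weeks. Critical path: Task 1 → Task 5 → Task 6 → Task 8.

Variance along critical path = 5.444 + 2.778 + 1.778 + 4.000 = 14.000; σ = √14.000 = 3.742 weeks.
Z = (59 − 54) / 3.742 = 1.336
P(T ≤ 59) = Φ(1.336) ≈ 0.909

0.909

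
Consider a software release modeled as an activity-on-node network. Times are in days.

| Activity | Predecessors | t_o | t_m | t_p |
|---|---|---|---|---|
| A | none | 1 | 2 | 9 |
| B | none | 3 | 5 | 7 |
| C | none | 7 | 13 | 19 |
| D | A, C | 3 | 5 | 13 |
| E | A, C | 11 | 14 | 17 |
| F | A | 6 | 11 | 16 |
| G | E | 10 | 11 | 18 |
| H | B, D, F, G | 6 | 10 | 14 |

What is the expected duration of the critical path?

te_A = (1 + 4·2 + 9)/6 = 18/6 = 3
te_B = (3 + 4·5 + 7)/6 = 30/6 = 5
te_C = (7 + 4·13 + 19)/6 = 78/6 = 13
te_D = (3 + 4·5 + 13)/6 = 36/6 = 6
te_E = (11 + 4·14 + 17)/6 = 84/6 = 14
te_F = (6 + 4·11 + 16)/6 = 66/6 = 11
te_G = (10 + 4·11 + 18)/6 = 72/6 = 12
te_H = (6 + 4·10 + 14)/6 = 60/6 = 10

Forward pass:
ES_A = 0; EF_A = 3
ES_B = 0; EF_B = 5
ES_C = 0; EF_C = 13
ES_D = max(EF_A=3, EF_C=13) = 13; EF_D = 13+6 = 19
ES_E = max(EF_A=3, EF_C=13) = 13; EF_E = 13+14 = 27
ES_F = 3; EF_F = 3+11 = 14
ES_G = 27; EF_G = 27+12 = 39
ES_H = max(EF_B=5, EF_D=19, EF_F=14, EF_G=39) = 39; EF_H = 39+10 = 49
Expected project duration μ = 49 days. Critical path: C → E → G → H.

49 days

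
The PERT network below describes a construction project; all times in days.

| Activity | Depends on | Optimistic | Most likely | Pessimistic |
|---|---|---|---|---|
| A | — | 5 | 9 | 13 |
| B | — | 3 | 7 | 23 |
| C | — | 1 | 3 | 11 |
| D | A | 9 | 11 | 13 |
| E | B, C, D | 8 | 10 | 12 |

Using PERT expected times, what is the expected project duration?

30 days

te_A = (5 + 4·9 + 13)/6 = 54/6 = 9
te_B = (3 + 4·7 + 23)/6 = 54/6 = 9
te_C = (1 + 4·3 + 11)/6 = 24/6 = 4
te_D = (9 + 4·11 + 13)/6 = 66/6 = 11
te_E = (8 + 4·10 + 12)/6 = 60/6 = 10

Forward pass:
ES_A = 0; EF_A = 9
ES_B = 0; EF_B = 9
ES_C = 0; EF_C = 4
ES_D = 9; EF_D = 9+11 = 20
ES_E = max(EF_B=9, EF_C=4, EF_D=20) = 20; EF_E = 20+10 = 30
Expected project duration μ = 30 days. Critical path: A → D → E.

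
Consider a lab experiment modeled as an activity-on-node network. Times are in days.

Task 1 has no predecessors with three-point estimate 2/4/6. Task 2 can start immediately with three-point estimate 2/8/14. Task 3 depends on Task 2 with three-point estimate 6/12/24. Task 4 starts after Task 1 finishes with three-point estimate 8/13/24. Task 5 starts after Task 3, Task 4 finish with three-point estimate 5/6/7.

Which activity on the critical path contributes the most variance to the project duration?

te_Task 1 = (2 + 4·4 + 6)/6 = 24/6 = 4; σ²_Task 1 = ((6−2)/6)² = 0.444
te_Task 2 = (2 + 4·8 + 14)/6 = 48/6 = 8; σ²_Task 2 = ((14−2)/6)² = 4.000
te_Task 3 = (6 + 4·12 + 24)/6 = 78/6 = 13; σ²_Task 3 = ((24−6)/6)² = 9.000
te_Task 4 = (8 + 4·13 + 24)/6 = 84/6 = 14; σ²_Task 4 = ((24−8)/6)² = 7.111
te_Task 5 = (5 + 4·6 + 7)/6 = 36/6 = 6; σ²_Task 5 = ((7−5)/6)² = 0.111

Forward pass:
ES_Task 1 = 0; EF_Task 1 = 4
ES_Task 2 = 0; EF_Task 2 = 8
ES_Task 3 = 8; EF_Task 3 = 8+13 = 21
ES_Task 4 = 4; EF_Task 4 = 4+14 = 18
ES_Task 5 = max(EF_Task 3=21, EF_Task 4=18) = 21; EF_Task 5 = 21+6 = 27
Expected project duration μ = 27 days. Critical path: Task 2 → Task 3 → Task 5.

Variances on critical path: σ²_Task 2=4.000, σ²_Task 3=9.000, σ²_Task 5=0.111.
Largest is σ²_Task 3 = 9.000.

Task 3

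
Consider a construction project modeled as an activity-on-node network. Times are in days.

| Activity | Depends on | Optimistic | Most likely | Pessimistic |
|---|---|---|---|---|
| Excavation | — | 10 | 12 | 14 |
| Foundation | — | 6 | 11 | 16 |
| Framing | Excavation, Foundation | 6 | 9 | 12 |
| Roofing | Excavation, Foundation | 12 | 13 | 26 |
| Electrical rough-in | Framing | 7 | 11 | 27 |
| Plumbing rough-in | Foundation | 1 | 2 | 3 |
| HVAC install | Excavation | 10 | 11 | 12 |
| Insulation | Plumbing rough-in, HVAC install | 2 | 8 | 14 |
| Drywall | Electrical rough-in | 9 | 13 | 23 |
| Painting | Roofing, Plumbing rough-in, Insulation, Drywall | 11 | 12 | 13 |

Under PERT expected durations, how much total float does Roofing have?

te_Excavation = (10 + 4·12 + 14)/6 = 72/6 = 12
te_Foundation = (6 + 4·11 + 16)/6 = 66/6 = 11
te_Framing = (6 + 4·9 + 12)/6 = 54/6 = 9
te_Roofing = (12 + 4·13 + 26)/6 = 90/6 = 15
te_Electrical rough-in = (7 + 4·11 + 27)/6 = 78/6 = 13
te_Plumbing rough-in = (1 + 4·2 + 3)/6 = 12/6 = 2
te_HVAC install = (10 + 4·11 + 12)/6 = 66/6 = 11
te_Insulation = (2 + 4·8 + 14)/6 = 48/6 = 8
te_Drywall = (9 + 4·13 + 23)/6 = 84/6 = 14
te_Painting = (11 + 4·12 + 13)/6 = 72/6 = 12

Forward pass:
ES_Excavation = 0; EF_Excavation = 12
ES_Foundation = 0; EF_Foundation = 11
ES_Framing = max(EF_Excavation=12, EF_Foundation=11) = 12; EF_Framing = 12+9 = 21
ES_Roofing = max(EF_Excavation=12, EF_Foundation=11) = 12; EF_Roofing = 12+15 = 27
ES_Electrical rough-in = 21; EF_Electrical rough-in = 21+13 = 34
ES_Plumbing rough-in = 11; EF_Plumbing rough-in = 11+2 = 13
ES_HVAC install = 12; EF_HVAC install = 12+11 = 23
ES_Insulation = max(EF_Plumbing rough-in=13, EF_HVAC install=23) = 23; EF_Insulation = 23+8 = 31
ES_Drywall = 34; EF_Drywall = 34+14 = 48
ES_Painting = max(EF_Roofing=27, EF_Plumbing rough-in=13, EF_Insulation=31, EF_Drywall=48) = 48; EF_Painting = 48+12 = 60
Expected project duration μ = 60 days. Critical path: Excavation → Framing → Electrical rough-in → Drywall → Painting.

Backward pass:
LF_Painting = 60; LS_Painting = 60−12 = 48
LF_Drywall = LS_Painting = 48; LS_Drywall = 48−14 = 34
LF_Insulation = LS_Painting = 48; LS_Insulation = 48−8 = 40
LF_HVAC install = LS_Insulation = 40; LS_HVAC install = 40−11 = 29
LF_Plumbing rough-in = min(LS_Insulation=40, LS_Painting=48) = 40; LS_Plumbing rough-in = 40−2 = 38
LF_Electrical rough-in = LS_Drywall = 34; LS_Electrical rough-in = 34−13 = 21
LF_Roofing = LS_Painting = 48; LS_Roofing = 48−15 = 33
LF_Framing = LS_Electrical rough-in = 21; LS_Framing = 21−9 = 12
LF_Foundation = min(LS_Framing=12, LS_Roofing=33, LS_Plumbing rough-in=38) = 12; LS_Foundation = 12−11 = 1
LF_Excavation = min(LS_Framing=12, LS_Roofing=33, LS_HVAC install=29) = 12; LS_Excavation = 12−12 = 0
Slack_Roofing = LS_Roofing − ES_Roofing = 33 − 12 = 21

21 days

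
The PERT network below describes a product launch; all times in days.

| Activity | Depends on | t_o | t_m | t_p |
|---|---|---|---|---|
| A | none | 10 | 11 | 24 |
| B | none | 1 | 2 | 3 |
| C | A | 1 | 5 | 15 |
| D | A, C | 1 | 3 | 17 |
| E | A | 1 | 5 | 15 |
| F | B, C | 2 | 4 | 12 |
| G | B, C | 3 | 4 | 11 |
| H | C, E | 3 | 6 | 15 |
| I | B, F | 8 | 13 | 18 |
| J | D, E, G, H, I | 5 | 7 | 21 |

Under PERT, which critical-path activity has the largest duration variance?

te_A = (10 + 4·11 + 24)/6 = 78/6 = 13; σ²_A = ((24−10)/6)² = 5.444
te_B = (1 + 4·2 + 3)/6 = 12/6 = 2; σ²_B = ((3−1)/6)² = 0.111
te_C = (1 + 4·5 + 15)/6 = 36/6 = 6; σ²_C = ((15−1)/6)² = 5.444
te_D = (1 + 4·3 + 17)/6 = 30/6 = 5; σ²_D = ((17−1)/6)² = 7.111
te_E = (1 + 4·5 + 15)/6 = 36/6 = 6; σ²_E = ((15−1)/6)² = 5.444
te_F = (2 + 4·4 + 12)/6 = 30/6 = 5; σ²_F = ((12−2)/6)² = 2.778
te_G = (3 + 4·4 + 11)/6 = 30/6 = 5; σ²_G = ((11−3)/6)² = 1.778
te_H = (3 + 4·6 + 15)/6 = 42/6 = 7; σ²_H = ((15−3)/6)² = 4.000
te_I = (8 + 4·13 + 18)/6 = 78/6 = 13; σ²_I = ((18−8)/6)² = 2.778
te_J = (5 + 4·7 + 21)/6 = 54/6 = 9; σ²_J = ((21−5)/6)² = 7.111

Forward pass:
ES_A = 0; EF_A = 13
ES_B = 0; EF_B = 2
ES_C = 13; EF_C = 13+6 = 19
ES_D = max(EF_A=13, EF_C=19) = 19; EF_D = 19+5 = 24
ES_E = 13; EF_E = 13+6 = 19
ES_F = max(EF_B=2, EF_C=19) = 19; EF_F = 19+5 = 24
ES_G = max(EF_B=2, EF_C=19) = 19; EF_G = 19+5 = 24
ES_H = max(EF_C=19, EF_E=19) = 19; EF_H = 19+7 = 26
ES_I = max(EF_B=2, EF_F=24) = 24; EF_I = 24+13 = 37
ES_J = max(EF_D=24, EF_E=19, EF_G=24, EF_H=26, EF_I=37) = 37; EF_J = 37+9 = 46
Expected project duration μ = 46 days. Critical path: A → C → F → I → J.

Variances on critical path: σ²_A=5.444, σ²_C=5.444, σ²_F=2.778, σ²_I=2.778, σ²_J=7.111.
Largest is σ²_J = 7.111.

J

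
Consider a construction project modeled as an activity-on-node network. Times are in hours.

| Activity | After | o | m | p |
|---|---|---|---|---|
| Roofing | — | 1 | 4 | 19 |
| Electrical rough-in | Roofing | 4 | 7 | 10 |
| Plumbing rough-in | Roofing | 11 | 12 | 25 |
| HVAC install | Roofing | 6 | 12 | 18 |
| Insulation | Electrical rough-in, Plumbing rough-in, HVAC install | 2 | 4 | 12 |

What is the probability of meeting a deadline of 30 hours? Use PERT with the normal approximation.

0.886

te_Roofing = (1 + 4·4 + 19)/6 = 36/6 = 6; σ²_Roofing = ((19−1)/6)² = 9.000
te_Electrical rough-in = (4 + 4·7 + 10)/6 = 42/6 = 7; σ²_Electrical rough-in = ((10−4)/6)² = 1.000
te_Plumbing rough-in = (11 + 4·12 + 25)/6 = 84/6 = 14; σ²_Plumbing rough-in = ((25−11)/6)² = 5.444
te_HVAC install = (6 + 4·12 + 18)/6 = 72/6 = 12; σ²_HVAC install = ((18−6)/6)² = 4.000
te_Insulation = (2 + 4·4 + 12)/6 = 30/6 = 5; σ²_Insulation = ((12−2)/6)² = 2.778

Forward pass:
ES_Roofing = 0; EF_Roofing = 6
ES_Electrical rough-in = 6; EF_Electrical rough-in = 6+7 = 13
ES_Plumbing rough-in = 6; EF_Plumbing rough-in = 6+14 = 20
ES_HVAC install = 6; EF_HVAC install = 6+12 = 18
ES_Insulation = max(EF_Electrical rough-in=13, EF_Plumbing rough-in=20, EF_HVAC install=18) = 20; EF_Insulation = 20+5 = 25
Expected project duration μ = 25 hours. Critical path: Roofing → Plumbing rough-in → Insulation.

Variance along critical path = 9.000 + 5.444 + 2.778 = 17.222; σ = √17.222 = 4.150 hours.
Z = (30 − 25) / 4.150 = 1.205
P(T ≤ 30) = Φ(1.205) ≈ 0.886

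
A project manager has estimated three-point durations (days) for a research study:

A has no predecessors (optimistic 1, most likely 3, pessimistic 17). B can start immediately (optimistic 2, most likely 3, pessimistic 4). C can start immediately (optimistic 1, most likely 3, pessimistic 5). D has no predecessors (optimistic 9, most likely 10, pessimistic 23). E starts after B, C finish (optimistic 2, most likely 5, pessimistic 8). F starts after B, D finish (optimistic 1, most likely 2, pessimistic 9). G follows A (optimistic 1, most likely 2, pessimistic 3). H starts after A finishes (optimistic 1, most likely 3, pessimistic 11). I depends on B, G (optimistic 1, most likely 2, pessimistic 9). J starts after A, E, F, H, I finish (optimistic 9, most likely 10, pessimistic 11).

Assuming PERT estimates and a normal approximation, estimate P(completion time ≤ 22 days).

0.134

te_A = (1 + 4·3 + 17)/6 = 30/6 = 5; σ²_A = ((17−1)/6)² = 7.111
te_B = (2 + 4·3 + 4)/6 = 18/6 = 3; σ²_B = ((4−2)/6)² = 0.111
te_C = (1 + 4·3 + 5)/6 = 18/6 = 3; σ²_C = ((5−1)/6)² = 0.444
te_D = (9 + 4·10 + 23)/6 = 72/6 = 12; σ²_D = ((23−9)/6)² = 5.444
te_E = (2 + 4·5 + 8)/6 = 30/6 = 5; σ²_E = ((8−2)/6)² = 1.000
te_F = (1 + 4·2 + 9)/6 = 18/6 = 3; σ²_F = ((9−1)/6)² = 1.778
te_G = (1 + 4·2 + 3)/6 = 12/6 = 2; σ²_G = ((3−1)/6)² = 0.111
te_H = (1 + 4·3 + 11)/6 = 24/6 = 4; σ²_H = ((11−1)/6)² = 2.778
te_I = (1 + 4·2 + 9)/6 = 18/6 = 3; σ²_I = ((9−1)/6)² = 1.778
te_J = (9 + 4·10 + 11)/6 = 60/6 = 10; σ²_J = ((11−9)/6)² = 0.111

Forward pass:
ES_A = 0; EF_A = 5
ES_B = 0; EF_B = 3
ES_C = 0; EF_C = 3
ES_D = 0; EF_D = 12
ES_E = max(EF_B=3, EF_C=3) = 3; EF_E = 3+5 = 8
ES_F = max(EF_B=3, EF_D=12) = 12; EF_F = 12+3 = 15
ES_G = 5; EF_G = 5+2 = 7
ES_H = 5; EF_H = 5+4 = 9
ES_I = max(EF_B=3, EF_G=7) = 7; EF_I = 7+3 = 10
ES_J = max(EF_A=5, EF_E=8, EF_F=15, EF_H=9, EF_I=10) = 15; EF_J = 15+10 = 25
Expected project duration μ = 25 days. Critical path: D → F → J.

Variance along critical path = 5.444 + 1.778 + 0.111 = 7.333; σ = √7.333 = 2.708 days.
Z = (22 − 25) / 2.708 = -1.108
P(T ≤ 22) = Φ(-1.108) ≈ 0.134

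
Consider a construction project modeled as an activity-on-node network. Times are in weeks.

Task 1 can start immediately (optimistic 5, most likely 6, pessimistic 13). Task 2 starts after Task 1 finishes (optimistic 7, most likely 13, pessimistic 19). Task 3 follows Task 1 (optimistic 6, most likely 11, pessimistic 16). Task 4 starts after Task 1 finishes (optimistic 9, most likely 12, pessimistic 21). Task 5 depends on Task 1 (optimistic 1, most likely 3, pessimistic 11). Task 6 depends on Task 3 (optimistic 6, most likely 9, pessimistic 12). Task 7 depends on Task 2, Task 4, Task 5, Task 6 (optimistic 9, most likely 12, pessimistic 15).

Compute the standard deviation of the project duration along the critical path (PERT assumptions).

te_Task 1 = (5 + 4·6 + 13)/6 = 42/6 = 7; σ²_Task 1 = ((13−5)/6)² = 1.778
te_Task 2 = (7 + 4·13 + 19)/6 = 78/6 = 13; σ²_Task 2 = ((19−7)/6)² = 4.000
te_Task 3 = (6 + 4·11 + 16)/6 = 66/6 = 11; σ²_Task 3 = ((16−6)/6)² = 2.778
te_Task 4 = (9 + 4·12 + 21)/6 = 78/6 = 13; σ²_Task 4 = ((21−9)/6)² = 4.000
te_Task 5 = (1 + 4·3 + 11)/6 = 24/6 = 4; σ²_Task 5 = ((11−1)/6)² = 2.778
te_Task 6 = (6 + 4·9 + 12)/6 = 54/6 = 9; σ²_Task 6 = ((12−6)/6)² = 1.000
te_Task 7 = (9 + 4·12 + 15)/6 = 72/6 = 12; σ²_Task 7 = ((15−9)/6)² = 1.000

Forward pass:
ES_Task 1 = 0; EF_Task 1 = 7
ES_Task 2 = 7; EF_Task 2 = 7+13 = 20
ES_Task 3 = 7; EF_Task 3 = 7+11 = 18
ES_Task 4 = 7; EF_Task 4 = 7+13 = 20
ES_Task 5 = 7; EF_Task 5 = 7+4 = 11
ES_Task 6 = 18; EF_Task 6 = 18+9 = 27
ES_Task 7 = max(EF_Task 2=20, EF_Task 4=20, EF_Task 5=11, EF_Task 6=27) = 27; EF_Task 7 = 27+12 = 39
Expected project duration μ = 39 weeks. Critical path: Task 1 → Task 3 → Task 6 → Task 7.

Variance along critical path = 1.778 + 2.778 + 1.000 + 1.000 = 6.556
σ = √6.556 = 2.560 weeks

2.56 weeks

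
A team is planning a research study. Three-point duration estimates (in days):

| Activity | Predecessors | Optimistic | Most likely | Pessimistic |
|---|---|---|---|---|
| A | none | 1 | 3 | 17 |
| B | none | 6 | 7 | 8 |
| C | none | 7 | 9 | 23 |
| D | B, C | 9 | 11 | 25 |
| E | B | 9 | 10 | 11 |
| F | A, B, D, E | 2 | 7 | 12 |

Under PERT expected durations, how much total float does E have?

te_A = (1 + 4·3 + 17)/6 = 30/6 = 5
te_B = (6 + 4·7 + 8)/6 = 42/6 = 7
te_C = (7 + 4·9 + 23)/6 = 66/6 = 11
te_D = (9 + 4·11 + 25)/6 = 78/6 = 13
te_E = (9 + 4·10 + 11)/6 = 60/6 = 10
te_F = (2 + 4·7 + 12)/6 = 42/6 = 7

Forward pass:
ES_A = 0; EF_A = 5
ES_B = 0; EF_B = 7
ES_C = 0; EF_C = 11
ES_D = max(EF_B=7, EF_C=11) = 11; EF_D = 11+13 = 24
ES_E = 7; EF_E = 7+10 = 17
ES_F = max(EF_A=5, EF_B=7, EF_D=24, EF_E=17) = 24; EF_F = 24+7 = 31
Expected project duration μ = 31 days. Critical path: C → D → F.

Backward pass:
LF_F = 31; LS_F = 31−7 = 24
LF_E = LS_F = 24; LS_E = 24−10 = 14
LF_D = LS_F = 24; LS_D = 24−13 = 11
LF_C = LS_D = 11; LS_C = 11−11 = 0
LF_B = min(LS_D=11, LS_E=14, LS_F=24) = 11; LS_B = 11−7 = 4
LF_A = LS_F = 24; LS_A = 24−5 = 19
Slack_E = LS_E − ES_E = 14 − 7 = 7

7 days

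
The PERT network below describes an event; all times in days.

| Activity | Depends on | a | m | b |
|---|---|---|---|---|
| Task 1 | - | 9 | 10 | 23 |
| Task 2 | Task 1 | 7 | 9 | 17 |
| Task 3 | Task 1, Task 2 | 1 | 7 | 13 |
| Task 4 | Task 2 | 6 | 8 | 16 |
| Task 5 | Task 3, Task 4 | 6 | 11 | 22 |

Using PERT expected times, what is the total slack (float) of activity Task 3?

te_Task 1 = (9 + 4·10 + 23)/6 = 72/6 = 12
te_Task 2 = (7 + 4·9 + 17)/6 = 60/6 = 10
te_Task 3 = (1 + 4·7 + 13)/6 = 42/6 = 7
te_Task 4 = (6 + 4·8 + 16)/6 = 54/6 = 9
te_Task 5 = (6 + 4·11 + 22)/6 = 72/6 = 12

Forward pass:
ES_Task 1 = 0; EF_Task 1 = 12
ES_Task 2 = 12; EF_Task 2 = 12+10 = 22
ES_Task 3 = max(EF_Task 1=12, EF_Task 2=22) = 22; EF_Task 3 = 22+7 = 29
ES_Task 4 = 22; EF_Task 4 = 22+9 = 31
ES_Task 5 = max(EF_Task 3=29, EF_Task 4=31) = 31; EF_Task 5 = 31+12 = 43
Expected project duration μ = 43 days. Critical path: Task 1 → Task 2 → Task 4 → Task 5.

Backward pass:
LF_Task 5 = 43; LS_Task 5 = 43−12 = 31
LF_Task 4 = LS_Task 5 = 31; LS_Task 4 = 31−9 = 22
LF_Task 3 = LS_Task 5 = 31; LS_Task 3 = 31−7 = 24
LF_Task 2 = min(LS_Task 3=24, LS_Task 4=22) = 22; LS_Task 2 = 22−10 = 12
LF_Task 1 = min(LS_Task 2=12, LS_Task 3=24) = 12; LS_Task 1 = 12−12 = 0
Slack_Task 3 = LS_Task 3 − ES_Task 3 = 24 − 22 = 2

2 days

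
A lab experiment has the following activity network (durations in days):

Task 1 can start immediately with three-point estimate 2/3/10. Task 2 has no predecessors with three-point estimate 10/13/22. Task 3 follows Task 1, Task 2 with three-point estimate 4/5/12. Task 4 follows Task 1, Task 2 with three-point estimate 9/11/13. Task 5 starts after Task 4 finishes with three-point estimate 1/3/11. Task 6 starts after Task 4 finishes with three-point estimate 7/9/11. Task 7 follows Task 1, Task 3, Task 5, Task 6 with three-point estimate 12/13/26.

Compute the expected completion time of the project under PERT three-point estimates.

49 days

te_Task 1 = (2 + 4·3 + 10)/6 = 24/6 = 4
te_Task 2 = (10 + 4·13 + 22)/6 = 84/6 = 14
te_Task 3 = (4 + 4·5 + 12)/6 = 36/6 = 6
te_Task 4 = (9 + 4·11 + 13)/6 = 66/6 = 11
te_Task 5 = (1 + 4·3 + 11)/6 = 24/6 = 4
te_Task 6 = (7 + 4·9 + 11)/6 = 54/6 = 9
te_Task 7 = (12 + 4·13 + 26)/6 = 90/6 = 15

Forward pass:
ES_Task 1 = 0; EF_Task 1 = 4
ES_Task 2 = 0; EF_Task 2 = 14
ES_Task 3 = max(EF_Task 1=4, EF_Task 2=14) = 14; EF_Task 3 = 14+6 = 20
ES_Task 4 = max(EF_Task 1=4, EF_Task 2=14) = 14; EF_Task 4 = 14+11 = 25
ES_Task 5 = 25; EF_Task 5 = 25+4 = 29
ES_Task 6 = 25; EF_Task 6 = 25+9 = 34
ES_Task 7 = max(EF_Task 1=4, EF_Task 3=20, EF_Task 5=29, EF_Task 6=34) = 34; EF_Task 7 = 34+15 = 49
Expected project duration μ = 49 days. Critical path: Task 2 → Task 4 → Task 6 → Task 7.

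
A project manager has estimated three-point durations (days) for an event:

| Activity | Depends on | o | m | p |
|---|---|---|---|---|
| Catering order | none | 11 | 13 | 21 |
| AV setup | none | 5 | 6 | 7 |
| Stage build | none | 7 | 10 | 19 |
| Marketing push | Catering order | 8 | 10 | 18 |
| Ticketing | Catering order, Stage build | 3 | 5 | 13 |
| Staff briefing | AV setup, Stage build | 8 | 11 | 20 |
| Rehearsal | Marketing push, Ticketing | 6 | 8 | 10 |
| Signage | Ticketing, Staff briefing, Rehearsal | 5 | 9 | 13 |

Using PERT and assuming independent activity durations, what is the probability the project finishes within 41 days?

0.360

te_Catering order = (11 + 4·13 + 21)/6 = 84/6 = 14; σ²_Catering order = ((21−11)/6)² = 2.778
te_AV setup = (5 + 4·6 + 7)/6 = 36/6 = 6; σ²_AV setup = ((7−5)/6)² = 0.111
te_Stage build = (7 + 4·10 + 19)/6 = 66/6 = 11; σ²_Stage build = ((19−7)/6)² = 4.000
te_Marketing push = (8 + 4·10 + 18)/6 = 66/6 = 11; σ²_Marketing push = ((18−8)/6)² = 2.778
te_Ticketing = (3 + 4·5 + 13)/6 = 36/6 = 6; σ²_Ticketing = ((13−3)/6)² = 2.778
te_Staff briefing = (8 + 4·11 + 20)/6 = 72/6 = 12; σ²_Staff briefing = ((20−8)/6)² = 4.000
te_Rehearsal = (6 + 4·8 + 10)/6 = 48/6 = 8; σ²_Rehearsal = ((10−6)/6)² = 0.444
te_Signage = (5 + 4·9 + 13)/6 = 54/6 = 9; σ²_Signage = ((13−5)/6)² = 1.778

Forward pass:
ES_Catering order = 0; EF_Catering order = 14
ES_AV setup = 0; EF_AV setup = 6
ES_Stage build = 0; EF_Stage build = 11
ES_Marketing push = 14; EF_Marketing push = 14+11 = 25
ES_Ticketing = max(EF_Catering order=14, EF_Stage build=11) = 14; EF_Ticketing = 14+6 = 20
ES_Staff briefing = max(EF_AV setup=6, EF_Stage build=11) = 11; EF_Staff briefing = 11+12 = 23
ES_Rehearsal = max(EF_Marketing push=25, EF_Ticketing=20) = 25; EF_Rehearsal = 25+8 = 33
ES_Signage = max(EF_Ticketing=20, EF_Staff briefing=23, EF_Rehearsal=33) = 33; EF_Signage = 33+9 = 42
Expected project duration μ = 42 days. Critical path: Catering order → Marketing push → Rehearsal → Signage.

Variance along critical path = 2.778 + 2.778 + 0.444 + 1.778 = 7.778; σ = √7.778 = 2.789 days.
Z = (41 − 42) / 2.789 = -0.359
P(T ≤ 41) = Φ(-0.359) ≈ 0.360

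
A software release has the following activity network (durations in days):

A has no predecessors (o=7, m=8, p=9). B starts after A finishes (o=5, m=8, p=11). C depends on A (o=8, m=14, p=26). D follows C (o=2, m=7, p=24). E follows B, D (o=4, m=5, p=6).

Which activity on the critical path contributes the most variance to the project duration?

te_A = (7 + 4·8 + 9)/6 = 48/6 = 8; σ²_A = ((9−7)/6)² = 0.111
te_B = (5 + 4·8 + 11)/6 = 48/6 = 8; σ²_B = ((11−5)/6)² = 1.000
te_C = (8 + 4·14 + 26)/6 = 90/6 = 15; σ²_C = ((26−8)/6)² = 9.000
te_D = (2 + 4·7 + 24)/6 = 54/6 = 9; σ²_D = ((24−2)/6)² = 13.444
te_E = (4 + 4·5 + 6)/6 = 30/6 = 5; σ²_E = ((6−4)/6)² = 0.111

Forward pass:
ES_A = 0; EF_A = 8
ES_B = 8; EF_B = 8+8 = 16
ES_C = 8; EF_C = 8+15 = 23
ES_D = 23; EF_D = 23+9 = 32
ES_E = max(EF_B=16, EF_D=32) = 32; EF_E = 32+5 = 37
Expected project duration μ = 37 days. Critical path: A → C → D → E.

Variances on critical path: σ²_A=0.111, σ²_C=9.000, σ²_D=13.444, σ²_E=0.111.
Largest is σ²_D = 13.444.

D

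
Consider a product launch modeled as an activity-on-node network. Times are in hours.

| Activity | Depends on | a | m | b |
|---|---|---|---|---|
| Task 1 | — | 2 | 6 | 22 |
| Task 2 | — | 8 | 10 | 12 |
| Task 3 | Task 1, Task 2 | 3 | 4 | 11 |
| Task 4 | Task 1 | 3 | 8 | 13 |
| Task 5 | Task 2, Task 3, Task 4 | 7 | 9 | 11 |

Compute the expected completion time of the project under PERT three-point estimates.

te_Task 1 = (2 + 4·6 + 22)/6 = 48/6 = 8
te_Task 2 = (8 + 4·10 + 12)/6 = 60/6 = 10
te_Task 3 = (3 + 4·4 + 11)/6 = 30/6 = 5
te_Task 4 = (3 + 4·8 + 13)/6 = 48/6 = 8
te_Task 5 = (7 + 4·9 + 11)/6 = 54/6 = 9

Forward pass:
ES_Task 1 = 0; EF_Task 1 = 8
ES_Task 2 = 0; EF_Task 2 = 10
ES_Task 3 = max(EF_Task 1=8, EF_Task 2=10) = 10; EF_Task 3 = 10+5 = 15
ES_Task 4 = 8; EF_Task 4 = 8+8 = 16
ES_Task 5 = max(EF_Task 2=10, EF_Task 3=15, EF_Task 4=16) = 16; EF_Task 5 = 16+9 = 25
Expected project duration μ = 25 hours. Critical path: Task 1 → Task 4 → Task 5.

25 hours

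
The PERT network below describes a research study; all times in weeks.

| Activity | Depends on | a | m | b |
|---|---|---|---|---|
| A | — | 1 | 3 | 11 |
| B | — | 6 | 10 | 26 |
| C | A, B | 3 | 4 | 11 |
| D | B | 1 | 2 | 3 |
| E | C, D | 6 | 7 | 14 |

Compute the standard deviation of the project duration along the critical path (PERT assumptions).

te_A = (1 + 4·3 + 11)/6 = 24/6 = 4; σ²_A = ((11−1)/6)² = 2.778
te_B = (6 + 4·10 + 26)/6 = 72/6 = 12; σ²_B = ((26−6)/6)² = 11.111
te_C = (3 + 4·4 + 11)/6 = 30/6 = 5; σ²_C = ((11−3)/6)² = 1.778
te_D = (1 + 4·2 + 3)/6 = 12/6 = 2; σ²_D = ((3−1)/6)² = 0.111
te_E = (6 + 4·7 + 14)/6 = 48/6 = 8; σ²_E = ((14−6)/6)² = 1.778

Forward pass:
ES_A = 0; EF_A = 4
ES_B = 0; EF_B = 12
ES_C = max(EF_A=4, EF_B=12) = 12; EF_C = 12+5 = 17
ES_D = 12; EF_D = 12+2 = 14
ES_E = max(EF_C=17, EF_D=14) = 17; EF_E = 17+8 = 25
Expected project duration μ = 25 weeks. Critical path: B → C → E.

Variance along critical path = 11.111 + 1.778 + 1.778 = 14.667
σ = √14.667 = 3.830 weeks

3.83 weeks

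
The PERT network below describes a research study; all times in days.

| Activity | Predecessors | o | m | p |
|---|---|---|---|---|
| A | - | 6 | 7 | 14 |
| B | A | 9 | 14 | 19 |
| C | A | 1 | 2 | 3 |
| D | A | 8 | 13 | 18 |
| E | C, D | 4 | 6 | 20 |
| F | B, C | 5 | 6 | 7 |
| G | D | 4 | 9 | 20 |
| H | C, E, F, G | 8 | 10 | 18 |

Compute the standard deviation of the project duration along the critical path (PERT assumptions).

te_A = (6 + 4·7 + 14)/6 = 48/6 = 8; σ²_A = ((14−6)/6)² = 1.778
te_B = (9 + 4·14 + 19)/6 = 84/6 = 14; σ²_B = ((19−9)/6)² = 2.778
te_C = (1 + 4·2 + 3)/6 = 12/6 = 2; σ²_C = ((3−1)/6)² = 0.111
te_D = (8 + 4·13 + 18)/6 = 78/6 = 13; σ²_D = ((18−8)/6)² = 2.778
te_E = (4 + 4·6 + 20)/6 = 48/6 = 8; σ²_E = ((20−4)/6)² = 7.111
te_F = (5 + 4·6 + 7)/6 = 36/6 = 6; σ²_F = ((7−5)/6)² = 0.111
te_G = (4 + 4·9 + 20)/6 = 60/6 = 10; σ²_G = ((20−4)/6)² = 7.111
te_H = (8 + 4·10 + 18)/6 = 66/6 = 11; σ²_H = ((18−8)/6)² = 2.778

Forward pass:
ES_A = 0; EF_A = 8
ES_B = 8; EF_B = 8+14 = 22
ES_C = 8; EF_C = 8+2 = 10
ES_D = 8; EF_D = 8+13 = 21
ES_E = max(EF_C=10, EF_D=21) = 21; EF_E = 21+8 = 29
ES_F = max(EF_B=22, EF_C=10) = 22; EF_F = 22+6 = 28
ES_G = 21; EF_G = 21+10 = 31
ES_H = max(EF_C=10, EF_E=29, EF_F=28, EF_G=31) = 31; EF_H = 31+11 = 42
Expected project duration μ = 42 days. Critical path: A → D → G → H.

Variance along critical path = 1.778 + 2.778 + 7.111 + 2.778 = 14.444
σ = √14.444 = 3.801 days

3.80 days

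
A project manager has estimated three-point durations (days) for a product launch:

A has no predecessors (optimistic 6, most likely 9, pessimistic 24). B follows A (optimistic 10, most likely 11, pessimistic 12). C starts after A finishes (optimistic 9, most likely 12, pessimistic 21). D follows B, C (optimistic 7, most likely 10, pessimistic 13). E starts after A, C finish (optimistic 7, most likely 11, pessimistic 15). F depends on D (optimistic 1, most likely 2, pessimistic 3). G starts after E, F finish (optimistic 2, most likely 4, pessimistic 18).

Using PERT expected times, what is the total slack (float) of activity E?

te_A = (6 + 4·9 + 24)/6 = 66/6 = 11
te_B = (10 + 4·11 + 12)/6 = 66/6 = 11
te_C = (9 + 4·12 + 21)/6 = 78/6 = 13
te_D = (7 + 4·10 + 13)/6 = 60/6 = 10
te_E = (7 + 4·11 + 15)/6 = 66/6 = 11
te_F = (1 + 4·2 + 3)/6 = 12/6 = 2
te_G = (2 + 4·4 + 18)/6 = 36/6 = 6

Forward pass:
ES_A = 0; EF_A = 11
ES_B = 11; EF_B = 11+11 = 22
ES_C = 11; EF_C = 11+13 = 24
ES_D = max(EF_B=22, EF_C=24) = 24; EF_D = 24+10 = 34
ES_E = max(EF_A=11, EF_C=24) = 24; EF_E = 24+11 = 35
ES_F = 34; EF_F = 34+2 = 36
ES_G = max(EF_E=35, EF_F=36) = 36; EF_G = 36+6 = 42
Expected project duration μ = 42 days. Critical path: A → C → D → F → G.

Backward pass:
LF_G = 42; LS_G = 42−6 = 36
LF_F = LS_G = 36; LS_F = 36−2 = 34
LF_E = LS_G = 36; LS_E = 36−11 = 25
LF_D = LS_F = 34; LS_D = 34−10 = 24
LF_C = min(LS_D=24, LS_E=25) = 24; LS_C = 24−13 = 11
LF_B = LS_D = 24; LS_B = 24−11 = 13
LF_A = min(LS_B=13, LS_C=11, LS_E=25) = 11; LS_A = 11−11 = 0
Slack_E = LS_E − ES_E = 25 − 24 = 1

1 days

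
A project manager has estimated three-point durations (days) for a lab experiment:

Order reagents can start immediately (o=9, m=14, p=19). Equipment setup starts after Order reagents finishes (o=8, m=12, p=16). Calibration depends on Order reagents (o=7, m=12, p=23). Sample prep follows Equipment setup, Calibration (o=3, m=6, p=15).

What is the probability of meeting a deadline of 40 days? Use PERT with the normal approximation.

0.946

te_Order reagents = (9 + 4·14 + 19)/6 = 84/6 = 14; σ²_Order reagents = ((19−9)/6)² = 2.778
te_Equipment setup = (8 + 4·12 + 16)/6 = 72/6 = 12; σ²_Equipment setup = ((16−8)/6)² = 1.778
te_Calibration = (7 + 4·12 + 23)/6 = 78/6 = 13; σ²_Calibration = ((23−7)/6)² = 7.111
te_Sample prep = (3 + 4·6 + 15)/6 = 42/6 = 7; σ²_Sample prep = ((15−3)/6)² = 4.000

Forward pass:
ES_Order reagents = 0; EF_Order reagents = 14
ES_Equipment setup = 14; EF_Equipment setup = 14+12 = 26
ES_Calibration = 14; EF_Calibration = 14+13 = 27
ES_Sample prep = max(EF_Equipment setup=26, EF_Calibration=27) = 27; EF_Sample prep = 27+7 = 34
Expected project duration μ = 34 days. Critical path: Order reagents → Calibration → Sample prep.

Variance along critical path = 2.778 + 7.111 + 4.000 = 13.889; σ = √13.889 = 3.727 days.
Z = (40 − 34) / 3.727 = 1.610
P(T ≤ 40) = Φ(1.610) ≈ 0.946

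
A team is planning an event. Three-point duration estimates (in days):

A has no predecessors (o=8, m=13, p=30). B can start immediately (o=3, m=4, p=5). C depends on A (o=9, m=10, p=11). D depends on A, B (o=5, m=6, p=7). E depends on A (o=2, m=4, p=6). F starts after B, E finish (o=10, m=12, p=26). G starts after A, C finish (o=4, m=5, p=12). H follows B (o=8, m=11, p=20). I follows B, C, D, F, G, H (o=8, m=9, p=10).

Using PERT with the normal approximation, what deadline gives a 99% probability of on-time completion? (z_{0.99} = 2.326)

te_A = (8 + 4·13 + 30)/6 = 90/6 = 15; σ²_A = ((30−8)/6)² = 13.444
te_B = (3 + 4·4 + 5)/6 = 24/6 = 4; σ²_B = ((5−3)/6)² = 0.111
te_C = (9 + 4·10 + 11)/6 = 60/6 = 10; σ²_C = ((11−9)/6)² = 0.111
te_D = (5 + 4·6 + 7)/6 = 36/6 = 6; σ²_D = ((7−5)/6)² = 0.111
te_E = (2 + 4·4 + 6)/6 = 24/6 = 4; σ²_E = ((6−2)/6)² = 0.444
te_F = (10 + 4·12 + 26)/6 = 84/6 = 14; σ²_F = ((26−10)/6)² = 7.111
te_G = (4 + 4·5 + 12)/6 = 36/6 = 6; σ²_G = ((12−4)/6)² = 1.778
te_H = (8 + 4·11 + 20)/6 = 72/6 = 12; σ²_H = ((20−8)/6)² = 4.000
te_I = (8 + 4·9 + 10)/6 = 54/6 = 9; σ²_I = ((10−8)/6)² = 0.111

Forward pass:
ES_A = 0; EF_A = 15
ES_B = 0; EF_B = 4
ES_C = 15; EF_C = 15+10 = 25
ES_D = max(EF_A=15, EF_B=4) = 15; EF_D = 15+6 = 21
ES_E = 15; EF_E = 15+4 = 19
ES_F = max(EF_B=4, EF_E=19) = 19; EF_F = 19+14 = 33
ES_G = max(EF_A=15, EF_C=25) = 25; EF_G = 25+6 = 31
ES_H = 4; EF_H = 4+12 = 16
ES_I = max(EF_B=4, EF_C=25, EF_D=21, EF_F=33, EF_G=31, EF_H=16) = 33; EF_I = 33+9 = 42
Expected project duration μ = 42 days. Critical path: A → E → F → I.

Variance along critical path = 13.444 + 0.444 + 7.111 + 0.111 = 21.111; σ = 4.595 days.
D = μ + z·σ = 42 + 2.326·4.595 = 52.7 days

52.7 days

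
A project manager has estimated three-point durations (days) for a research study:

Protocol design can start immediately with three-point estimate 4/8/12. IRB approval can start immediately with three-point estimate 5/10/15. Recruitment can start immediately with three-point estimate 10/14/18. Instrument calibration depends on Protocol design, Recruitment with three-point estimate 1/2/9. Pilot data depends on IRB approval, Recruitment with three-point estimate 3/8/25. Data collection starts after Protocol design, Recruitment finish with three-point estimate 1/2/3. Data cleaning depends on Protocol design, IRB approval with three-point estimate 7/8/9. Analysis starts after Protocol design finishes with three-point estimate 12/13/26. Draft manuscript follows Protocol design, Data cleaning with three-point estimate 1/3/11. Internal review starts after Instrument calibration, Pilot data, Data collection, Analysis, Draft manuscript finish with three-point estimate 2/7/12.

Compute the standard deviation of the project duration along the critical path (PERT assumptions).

4.24 days

te_Protocol design = (4 + 4·8 + 12)/6 = 48/6 = 8; σ²_Protocol design = ((12−4)/6)² = 1.778
te_IRB approval = (5 + 4·10 + 15)/6 = 60/6 = 10; σ²_IRB approval = ((15−5)/6)² = 2.778
te_Recruitment = (10 + 4·14 + 18)/6 = 84/6 = 14; σ²_Recruitment = ((18−10)/6)² = 1.778
te_Instrument calibration = (1 + 4·2 + 9)/6 = 18/6 = 3; σ²_Instrument calibration = ((9−1)/6)² = 1.778
te_Pilot data = (3 + 4·8 + 25)/6 = 60/6 = 10; σ²_Pilot data = ((25−3)/6)² = 13.444
te_Data collection = (1 + 4·2 + 3)/6 = 12/6 = 2; σ²_Data collection = ((3−1)/6)² = 0.111
te_Data cleaning = (7 + 4·8 + 9)/6 = 48/6 = 8; σ²_Data cleaning = ((9−7)/6)² = 0.111
te_Analysis = (12 + 4·13 + 26)/6 = 90/6 = 15; σ²_Analysis = ((26−12)/6)² = 5.444
te_Draft manuscript = (1 + 4·3 + 11)/6 = 24/6 = 4; σ²_Draft manuscript = ((11−1)/6)² = 2.778
te_Internal review = (2 + 4·7 + 12)/6 = 42/6 = 7; σ²_Internal review = ((12−2)/6)² = 2.778

Forward pass:
ES_Protocol design = 0; EF_Protocol design = 8
ES_IRB approval = 0; EF_IRB approval = 10
ES_Recruitment = 0; EF_Recruitment = 14
ES_Instrument calibration = max(EF_Protocol design=8, EF_Recruitment=14) = 14; EF_Instrument calibration = 14+3 = 17
ES_Pilot data = max(EF_IRB approval=10, EF_Recruitment=14) = 14; EF_Pilot data = 14+10 = 24
ES_Data collection = max(EF_Protocol design=8, EF_Recruitment=14) = 14; EF_Data collection = 14+2 = 16
ES_Data cleaning = max(EF_Protocol design=8, EF_IRB approval=10) = 10; EF_Data cleaning = 10+8 = 18
ES_Analysis = 8; EF_Analysis = 8+15 = 23
ES_Draft manuscript = max(EF_Protocol design=8, EF_Data cleaning=18) = 18; EF_Draft manuscript = 18+4 = 22
ES_Internal review = max(EF_Instrument calibration=17, EF_Pilot data=24, EF_Data collection=16, EF_Analysis=23, EF_Draft manuscript=22) = 24; EF_Internal review = 24+7 = 31
Expected project duration μ = 31 days. Critical path: Recruitment → Pilot data → Internal review.

Variance along critical path = 1.778 + 13.444 + 2.778 = 18.000
σ = √18.000 = 4.243 days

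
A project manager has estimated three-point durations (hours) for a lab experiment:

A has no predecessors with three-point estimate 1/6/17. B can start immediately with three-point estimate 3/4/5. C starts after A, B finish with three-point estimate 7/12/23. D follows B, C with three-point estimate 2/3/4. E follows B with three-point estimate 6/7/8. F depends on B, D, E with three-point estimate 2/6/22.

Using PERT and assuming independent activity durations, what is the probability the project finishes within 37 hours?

0.883

te_A = (1 + 4·6 + 17)/6 = 42/6 = 7; σ²_A = ((17−1)/6)² = 7.111
te_B = (3 + 4·4 + 5)/6 = 24/6 = 4; σ²_B = ((5−3)/6)² = 0.111
te_C = (7 + 4·12 + 23)/6 = 78/6 = 13; σ²_C = ((23−7)/6)² = 7.111
te_D = (2 + 4·3 + 4)/6 = 18/6 = 3; σ²_D = ((4−2)/6)² = 0.111
te_E = (6 + 4·7 + 8)/6 = 42/6 = 7; σ²_E = ((8−6)/6)² = 0.111
te_F = (2 + 4·6 + 22)/6 = 48/6 = 8; σ²_F = ((22−2)/6)² = 11.111

Forward pass:
ES_A = 0; EF_A = 7
ES_B = 0; EF_B = 4
ES_C = max(EF_A=7, EF_B=4) = 7; EF_C = 7+13 = 20
ES_D = max(EF_B=4, EF_C=20) = 20; EF_D = 20+3 = 23
ES_E = 4; EF_E = 4+7 = 11
ES_F = max(EF_B=4, EF_D=23, EF_E=11) = 23; EF_F = 23+8 = 31
Expected project duration μ = 31 hours. Critical path: A → C → D → F.

Variance along critical path = 7.111 + 7.111 + 0.111 + 11.111 = 25.444; σ = √25.444 = 5.044 hours.
Z = (37 − 31) / 5.044 = 1.189
P(T ≤ 37) = Φ(1.189) ≈ 0.883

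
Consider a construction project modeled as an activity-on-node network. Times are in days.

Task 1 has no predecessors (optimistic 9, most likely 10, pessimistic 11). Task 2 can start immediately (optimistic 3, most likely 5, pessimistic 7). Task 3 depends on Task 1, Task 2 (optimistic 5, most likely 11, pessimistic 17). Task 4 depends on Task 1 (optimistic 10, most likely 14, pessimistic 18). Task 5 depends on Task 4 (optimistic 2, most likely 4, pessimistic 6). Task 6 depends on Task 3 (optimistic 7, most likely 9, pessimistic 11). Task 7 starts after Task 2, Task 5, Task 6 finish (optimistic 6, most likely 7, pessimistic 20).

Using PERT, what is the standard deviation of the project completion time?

3.16 days

te_Task 1 = (9 + 4·10 + 11)/6 = 60/6 = 10; σ²_Task 1 = ((11−9)/6)² = 0.111
te_Task 2 = (3 + 4·5 + 7)/6 = 30/6 = 5; σ²_Task 2 = ((7−3)/6)² = 0.444
te_Task 3 = (5 + 4·11 + 17)/6 = 66/6 = 11; σ²_Task 3 = ((17−5)/6)² = 4.000
te_Task 4 = (10 + 4·14 + 18)/6 = 84/6 = 14; σ²_Task 4 = ((18−10)/6)² = 1.778
te_Task 5 = (2 + 4·4 + 6)/6 = 24/6 = 4; σ²_Task 5 = ((6−2)/6)² = 0.444
te_Task 6 = (7 + 4·9 + 11)/6 = 54/6 = 9; σ²_Task 6 = ((11−7)/6)² = 0.444
te_Task 7 = (6 + 4·7 + 20)/6 = 54/6 = 9; σ²_Task 7 = ((20−6)/6)² = 5.444

Forward pass:
ES_Task 1 = 0; EF_Task 1 = 10
ES_Task 2 = 0; EF_Task 2 = 5
ES_Task 3 = max(EF_Task 1=10, EF_Task 2=5) = 10; EF_Task 3 = 10+11 = 21
ES_Task 4 = 10; EF_Task 4 = 10+14 = 24
ES_Task 5 = 24; EF_Task 5 = 24+4 = 28
ES_Task 6 = 21; EF_Task 6 = 21+9 = 30
ES_Task 7 = max(EF_Task 2=5, EF_Task 5=28, EF_Task 6=30) = 30; EF_Task 7 = 30+9 = 39
Expected project duration μ = 39 days. Critical path: Task 1 → Task 3 → Task 6 → Task 7.

Variance along critical path = 0.111 + 4.000 + 0.444 + 5.444 = 10.000
σ = √10.000 = 3.162 days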